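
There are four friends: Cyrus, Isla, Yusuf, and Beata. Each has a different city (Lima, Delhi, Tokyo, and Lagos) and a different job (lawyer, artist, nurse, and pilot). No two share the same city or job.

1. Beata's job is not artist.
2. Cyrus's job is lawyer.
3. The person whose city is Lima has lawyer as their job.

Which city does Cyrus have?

Lima

With clues 1–3, Delhi, Lagos, and Tokyo are impossible for Cyrus's city.
That leaves Lima.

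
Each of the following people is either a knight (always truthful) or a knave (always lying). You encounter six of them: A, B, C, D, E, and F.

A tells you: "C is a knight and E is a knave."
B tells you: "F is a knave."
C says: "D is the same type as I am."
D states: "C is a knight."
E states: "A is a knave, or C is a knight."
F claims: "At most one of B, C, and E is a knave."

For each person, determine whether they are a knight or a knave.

Consider A. Suppose A is a knight.
Then no assignment of the remaining roles makes every statement match its speaker's type — contradiction.
So A is a knave.
With that fixed, E's statement is true, so E is a knight.
Consider B. Suppose B is a knight.
Then no assignment of the remaining roles makes every statement match its speaker's type — contradiction.
So B is a knave.
Consider C. Suppose C is a knave.
Then no assignment of the remaining roles makes every statement match its speaker's type — contradiction.
So C is a knight.
With that fixed, D's statement is true, so D is a knight.
With that fixed, F's statement is true, so F is a knight.

A: knave, B: knave, C: knight, D: knight, E: knight, F: knight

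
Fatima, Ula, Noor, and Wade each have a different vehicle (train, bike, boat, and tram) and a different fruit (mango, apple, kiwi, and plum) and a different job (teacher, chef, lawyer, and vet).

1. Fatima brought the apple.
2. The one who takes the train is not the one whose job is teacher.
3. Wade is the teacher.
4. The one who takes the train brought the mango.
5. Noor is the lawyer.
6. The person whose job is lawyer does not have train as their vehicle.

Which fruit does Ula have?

mango

Clue 1 rules out apple for Ula's fruit.
With clues 1–6, kiwi and plum are impossible for Ula's fruit.
That leaves mango.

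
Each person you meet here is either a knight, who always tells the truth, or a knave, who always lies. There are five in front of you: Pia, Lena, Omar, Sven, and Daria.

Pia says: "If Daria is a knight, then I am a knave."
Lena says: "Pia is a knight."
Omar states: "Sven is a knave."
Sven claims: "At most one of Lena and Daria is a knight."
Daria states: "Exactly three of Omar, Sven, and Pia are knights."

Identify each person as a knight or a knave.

Pia: knight, Lena: knight, Omar: knave, Sven: knight, Daria: knave

Consider Pia. Suppose Pia is a knave.
Then Pia's own statement would have to be false, but it can't be — contradiction.
So Pia is a knight.
With that fixed, Lena's statement is true, so Lena is a knight.
Consider Omar. Suppose Omar is a knight.
Then no assignment of the remaining roles makes every statement match its speaker's type — contradiction.
So Omar is a knave.
With that fixed, Daria's statement is false, so Daria is a knave.
With that fixed, Sven's statement is true, so Sven is a knight.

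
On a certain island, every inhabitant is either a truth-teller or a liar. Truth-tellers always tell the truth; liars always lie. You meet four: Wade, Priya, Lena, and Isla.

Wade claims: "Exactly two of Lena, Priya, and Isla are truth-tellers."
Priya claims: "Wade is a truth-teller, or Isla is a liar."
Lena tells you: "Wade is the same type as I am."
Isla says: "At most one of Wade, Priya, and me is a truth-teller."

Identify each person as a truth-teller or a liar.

Wade: truth-teller, Priya: truth-teller, Lena: truth-teller, Isla: liar

Consider Wade. Suppose Wade is a liar.
Then whichever role Lena has, Lena's statement has the wrong truth value — contradiction.
So Wade is a truth-teller.
With that fixed, Priya's statement is true, so Priya is a truth-teller.
With that fixed, Isla's statement is false, so Isla is a liar.
Consider Lena. Suppose Lena is a liar.
Then Wade's statement comes out false, contradicting Wade being a truth-teller.
So Lena is a truth-teller.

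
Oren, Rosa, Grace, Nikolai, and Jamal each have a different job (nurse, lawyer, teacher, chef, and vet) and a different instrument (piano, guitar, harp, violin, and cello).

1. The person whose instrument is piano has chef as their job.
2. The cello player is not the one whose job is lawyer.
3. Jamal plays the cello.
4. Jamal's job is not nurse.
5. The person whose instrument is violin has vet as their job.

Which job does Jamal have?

With clues 1–3, chef and lawyer are impossible for Jamal's job.
With clues 1–4, nurse is impossible for Jamal's job.
With clues 1–5, vet is impossible for Jamal's job.
That leaves teacher.

teacher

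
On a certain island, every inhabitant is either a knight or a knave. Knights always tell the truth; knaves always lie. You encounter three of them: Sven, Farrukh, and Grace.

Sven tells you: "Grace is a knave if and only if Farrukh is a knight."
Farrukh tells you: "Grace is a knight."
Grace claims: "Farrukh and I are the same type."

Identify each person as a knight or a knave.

Consider Sven. Suppose Sven is a knight.
Then no assignment of the remaining roles makes every statement match its speaker's type — contradiction.
So Sven is a knave.
Consider Farrukh. Suppose Farrukh is a knave.
Then whichever role Grace has, Grace's statement has the wrong truth value — contradiction.
So Farrukh is a knight.
Consider Grace. Suppose Grace is a knave.
Then Sven's statement comes out true, contradicting Sven being a knave.
So Grace is a knight.

Sven: knave, Farrukh: knight, Grace: knight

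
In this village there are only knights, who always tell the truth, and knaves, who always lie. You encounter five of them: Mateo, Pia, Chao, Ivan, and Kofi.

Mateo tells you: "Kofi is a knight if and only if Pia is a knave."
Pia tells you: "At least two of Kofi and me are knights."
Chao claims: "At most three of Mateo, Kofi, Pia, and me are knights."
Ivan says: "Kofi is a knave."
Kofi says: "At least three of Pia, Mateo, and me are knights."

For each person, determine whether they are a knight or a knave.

Consider Mateo. Suppose Mateo is a knight.
Then no assignment of the remaining roles makes every statement match its speaker's type — contradiction.
So Mateo is a knave.
With that fixed, Chao's statement is true, so Chao is a knight.
With that fixed, Kofi's statement is false, so Kofi is a knave.
With that fixed, Pia's statement is false, so Pia is a knave.
With that fixed, Ivan's statement is true, so Ivan is a knight.

Mateo: knave, Pia: knave, Chao: knight, Ivan: knight, Kofi: knave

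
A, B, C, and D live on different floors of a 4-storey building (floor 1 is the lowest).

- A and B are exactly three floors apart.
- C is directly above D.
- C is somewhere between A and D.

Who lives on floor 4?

With clue 1, C and D are ruled out for floor 4.
With clues 1–3, B is ruled out for floor 4.
So floor 4 is A.

A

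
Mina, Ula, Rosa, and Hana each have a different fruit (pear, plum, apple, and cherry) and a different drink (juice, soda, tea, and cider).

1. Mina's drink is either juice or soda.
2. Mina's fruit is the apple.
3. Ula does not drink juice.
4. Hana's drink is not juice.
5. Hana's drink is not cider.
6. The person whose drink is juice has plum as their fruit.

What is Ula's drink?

cider

With clues 1–3, juice is impossible for Ula's drink.
With clues 1–6, soda and tea are impossible for Ula's drink.
That leaves cider.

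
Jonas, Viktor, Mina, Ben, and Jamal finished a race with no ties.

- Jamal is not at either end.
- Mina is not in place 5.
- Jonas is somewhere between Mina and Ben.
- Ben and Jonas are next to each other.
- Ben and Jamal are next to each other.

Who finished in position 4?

Jamal

With clues 1–4, Viktor is ruled out for place 4.
With clues 1–5, Ben, Jonas, and Mina are ruled out for place 4.
So place 4 is Jamal.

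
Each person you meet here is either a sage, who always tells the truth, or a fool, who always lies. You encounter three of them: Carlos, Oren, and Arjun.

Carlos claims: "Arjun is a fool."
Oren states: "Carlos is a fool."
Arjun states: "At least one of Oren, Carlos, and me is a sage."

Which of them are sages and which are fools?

Carlos: fool, Oren: sage, Arjun: sage

Consider Carlos. Suppose Carlos is a sage.
Then no assignment of the remaining roles makes every statement match its speaker's type — contradiction.
So Carlos is a fool.
With that fixed, Oren's statement is true, so Oren is a sage.
With that fixed, Arjun's statement is true, so Arjun is a sage.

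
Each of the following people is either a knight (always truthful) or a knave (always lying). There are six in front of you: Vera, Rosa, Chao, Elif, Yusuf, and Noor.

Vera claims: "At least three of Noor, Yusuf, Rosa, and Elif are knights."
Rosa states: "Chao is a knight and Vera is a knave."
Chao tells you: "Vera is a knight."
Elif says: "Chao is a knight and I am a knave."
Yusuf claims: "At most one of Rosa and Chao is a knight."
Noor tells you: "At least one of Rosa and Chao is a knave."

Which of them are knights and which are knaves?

Vera: knave, Rosa: knave, Chao: knave, Elif: knave, Yusuf: knight, Noor: knight

Consider Vera. Suppose Vera is a knight.
Then no assignment of the remaining roles makes every statement match its speaker's type — contradiction.
So Vera is a knave.
With that fixed, Chao's statement is false, so Chao is a knave.
With that fixed, Elif's statement is false, so Elif is a knave.
With that fixed, Yusuf's statement is true, so Yusuf is a knight.
With that fixed, Noor's statement is true, so Noor is a knight.
With that fixed, Rosa's statement is false, so Rosa is a knave.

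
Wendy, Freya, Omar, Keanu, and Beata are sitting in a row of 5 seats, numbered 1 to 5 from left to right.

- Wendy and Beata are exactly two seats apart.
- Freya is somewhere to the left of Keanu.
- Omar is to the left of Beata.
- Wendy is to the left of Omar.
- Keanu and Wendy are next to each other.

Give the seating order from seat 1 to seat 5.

Freya, Keanu, Wendy, Omar, Beata

From clues 1–2: Freya is in {1,2,3,4}.
From clues 1–3: Keanu is in {2,4,5}.
From clues 1–4: Freya is in {1,4}.
From clues 1–5: Freya → seat 1, Keanu → seat 2, Wendy → seat 3, Omar → seat 4, Beata → seat 5.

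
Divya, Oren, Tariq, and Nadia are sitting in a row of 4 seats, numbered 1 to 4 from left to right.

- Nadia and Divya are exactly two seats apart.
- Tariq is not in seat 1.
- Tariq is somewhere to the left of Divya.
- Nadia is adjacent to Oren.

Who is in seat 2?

With clues 1–3, Divya and Oren are ruled out for seat 2.
With clues 1–4, Tariq is ruled out for seat 2.
So seat 2 is Nadia.

Nadia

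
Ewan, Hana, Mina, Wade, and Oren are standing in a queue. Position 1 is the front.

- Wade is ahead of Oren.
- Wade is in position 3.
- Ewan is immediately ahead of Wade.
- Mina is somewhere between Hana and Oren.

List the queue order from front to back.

Hana, Ewan, Wade, Mina, Oren

From clue 1: Wade is in {1,2,3,4}.
From clues 1–2: Wade → position 3.
From clues 1–3: Ewan → position 2.
From clues 1–4: Hana → position 1, Mina → position 4, Oren → position 5.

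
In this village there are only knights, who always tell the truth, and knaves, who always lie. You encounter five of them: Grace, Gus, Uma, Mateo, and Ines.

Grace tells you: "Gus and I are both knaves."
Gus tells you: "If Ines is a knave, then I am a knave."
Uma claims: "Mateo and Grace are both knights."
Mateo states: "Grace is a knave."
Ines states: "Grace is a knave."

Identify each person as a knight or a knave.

Grace: knave, Gus: knight, Uma: knave, Mateo: knight, Ines: knight

Consider Grace. Suppose Grace is a knight.
Then Grace's own statement would have to be true, but it can't be — contradiction.
So Grace is a knave.
With that fixed, Uma's statement is false, so Uma is a knave.
With that fixed, Mateo's statement is true, so Mateo is a knight.
With that fixed, Ines's statement is true, so Ines is a knight.
With that fixed, Gus's statement is true, so Gus is a knight.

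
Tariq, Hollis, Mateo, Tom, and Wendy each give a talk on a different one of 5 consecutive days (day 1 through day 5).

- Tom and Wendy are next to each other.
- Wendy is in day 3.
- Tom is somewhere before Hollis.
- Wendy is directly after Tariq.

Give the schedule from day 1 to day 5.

From clues 1–2: Wendy → day 3.
From clues 1–3: Hollis is in {4,5}.
From clues 1–4: Mateo → day 1, Tariq → day 2, Tom → day 4, Hollis → day 5.

Mateo, Tariq, Wendy, Tom, Hollis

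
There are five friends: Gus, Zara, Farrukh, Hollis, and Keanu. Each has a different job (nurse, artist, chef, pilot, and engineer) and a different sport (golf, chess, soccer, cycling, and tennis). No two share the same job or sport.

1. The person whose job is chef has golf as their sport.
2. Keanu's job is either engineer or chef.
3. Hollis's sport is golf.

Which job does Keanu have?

With clues 1–2, artist, nurse, and pilot are impossible for Keanu's job.
With clues 1–3, chef is impossible for Keanu's job.
That leaves engineer.

engineer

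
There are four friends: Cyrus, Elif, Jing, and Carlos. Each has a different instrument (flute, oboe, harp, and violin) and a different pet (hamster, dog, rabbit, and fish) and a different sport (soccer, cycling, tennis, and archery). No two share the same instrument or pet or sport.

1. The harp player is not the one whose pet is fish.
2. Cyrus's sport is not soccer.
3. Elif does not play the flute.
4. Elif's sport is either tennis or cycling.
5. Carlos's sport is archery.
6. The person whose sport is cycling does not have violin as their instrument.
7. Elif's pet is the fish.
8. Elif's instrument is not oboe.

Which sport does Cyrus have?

With clues 1–2, soccer is impossible for Cyrus's sport.
With clues 1–5, archery is impossible for Cyrus's sport.
With clues 1–8, tennis is impossible for Cyrus's sport.
That leaves cycling.

cycling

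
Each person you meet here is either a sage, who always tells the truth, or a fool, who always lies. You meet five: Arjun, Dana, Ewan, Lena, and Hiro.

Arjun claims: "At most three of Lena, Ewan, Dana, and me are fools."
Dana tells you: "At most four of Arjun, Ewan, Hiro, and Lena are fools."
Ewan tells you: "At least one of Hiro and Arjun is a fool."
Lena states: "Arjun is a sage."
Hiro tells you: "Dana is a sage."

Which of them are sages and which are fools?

Arjun: sage, Dana: sage, Ewan: fool, Lena: sage, Hiro: sage

Regardless of anyone's role, Dana's statement is true, so Dana is a sage.
With that fixed, Hiro's statement is true, so Hiro is a sage.
With that fixed, Arjun's statement is true, so Arjun is a sage.
With that fixed, Ewan's statement is false, so Ewan is a fool.
With that fixed, Lena's statement is true, so Lena is a sage.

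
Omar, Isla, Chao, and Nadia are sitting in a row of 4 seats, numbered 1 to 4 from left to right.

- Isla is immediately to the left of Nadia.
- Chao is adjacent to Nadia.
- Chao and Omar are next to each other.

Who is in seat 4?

Omar

With clue 1, Isla is ruled out for seat 4.
With clues 1–2, Nadia is ruled out for seat 4.
With clues 1–3, Chao is ruled out for seat 4.
So seat 4 is Omar.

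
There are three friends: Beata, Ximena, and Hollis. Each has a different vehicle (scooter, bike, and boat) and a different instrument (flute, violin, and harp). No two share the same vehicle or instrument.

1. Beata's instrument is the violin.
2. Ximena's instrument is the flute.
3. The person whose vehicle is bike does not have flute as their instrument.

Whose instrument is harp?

Clue 1 rules out Beata for the one with instrument harp.
With clues 1–2, Ximena is impossible for the one with instrument harp.
That leaves Hollis.

Hollis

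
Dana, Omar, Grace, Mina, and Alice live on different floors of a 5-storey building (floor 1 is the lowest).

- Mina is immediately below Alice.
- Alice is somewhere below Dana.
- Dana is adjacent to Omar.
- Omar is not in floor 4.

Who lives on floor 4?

Dana

With clues 1–2, Mina is ruled out for floor 4.
With clues 1–3, Alice and Grace are ruled out for floor 4.
With clues 1–4, Omar is ruled out for floor 4.
So floor 4 is Dana.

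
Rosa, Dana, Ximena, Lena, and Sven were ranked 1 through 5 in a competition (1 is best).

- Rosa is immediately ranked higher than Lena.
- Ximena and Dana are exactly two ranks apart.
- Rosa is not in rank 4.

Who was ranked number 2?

Lena

With clues 1–2, Dana, Rosa, and Ximena are ruled out for rank 2.
With clues 1–3, Sven is ruled out for rank 2.
So rank 2 is Lena.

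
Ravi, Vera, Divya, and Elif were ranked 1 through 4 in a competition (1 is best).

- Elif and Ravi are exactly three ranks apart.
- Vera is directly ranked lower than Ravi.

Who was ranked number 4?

With clue 1, Divya and Vera are ruled out for rank 4.
With clues 1–2, Ravi is ruled out for rank 4.
So rank 4 is Elif.

Elif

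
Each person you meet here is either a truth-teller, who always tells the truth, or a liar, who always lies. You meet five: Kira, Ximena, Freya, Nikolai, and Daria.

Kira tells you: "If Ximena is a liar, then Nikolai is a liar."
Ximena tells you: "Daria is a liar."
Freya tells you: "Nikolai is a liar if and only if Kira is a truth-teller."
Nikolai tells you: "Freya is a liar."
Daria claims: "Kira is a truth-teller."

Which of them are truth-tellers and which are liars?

Consider Kira. Suppose Kira is a liar.
Then no assignment of the remaining roles makes every statement match its speaker's type — contradiction.
So Kira is a truth-teller.
With that fixed, Daria's statement is true, so Daria is a truth-teller.
With that fixed, Ximena's statement is false, so Ximena is a liar.
Consider Freya. Suppose Freya is a liar.
Then no assignment of the remaining roles makes every statement match its speaker's type — contradiction.
So Freya is a truth-teller.
With that fixed, Nikolai's statement is false, so Nikolai is a liar.

Kira: truth-teller, Ximena: liar, Freya: truth-teller, Nikolai: liar, Daria: truth-teller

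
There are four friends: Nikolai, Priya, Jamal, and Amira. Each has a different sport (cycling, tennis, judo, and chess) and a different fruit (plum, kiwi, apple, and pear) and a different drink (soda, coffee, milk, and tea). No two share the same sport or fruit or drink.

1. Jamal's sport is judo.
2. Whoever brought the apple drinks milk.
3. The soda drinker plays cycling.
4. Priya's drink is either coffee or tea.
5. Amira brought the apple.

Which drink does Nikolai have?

With clues 1–5, coffee, milk, and tea are impossible for Nikolai's drink.
That leaves soda.

soda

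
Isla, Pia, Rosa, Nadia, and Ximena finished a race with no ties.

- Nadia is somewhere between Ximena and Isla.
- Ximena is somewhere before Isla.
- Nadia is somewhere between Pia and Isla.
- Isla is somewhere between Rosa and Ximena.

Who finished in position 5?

With clue 1, Nadia is ruled out for place 5.
With clues 1–2, Ximena is ruled out for place 5.
With clues 1–3, Pia is ruled out for place 5.
With clues 1–4, Isla is ruled out for place 5.
So place 5 is Rosa.

Rosa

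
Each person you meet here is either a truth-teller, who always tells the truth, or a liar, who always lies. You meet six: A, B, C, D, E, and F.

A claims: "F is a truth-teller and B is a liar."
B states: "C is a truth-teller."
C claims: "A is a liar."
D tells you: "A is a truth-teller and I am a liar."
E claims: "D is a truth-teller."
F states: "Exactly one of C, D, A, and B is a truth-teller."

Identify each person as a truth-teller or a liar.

Consider A. Suppose A is a truth-teller.
Then whichever role D has, D's statement has the wrong truth value — contradiction.
So A is a liar.
With that fixed, C's statement is true, so C is a truth-teller.
With that fixed, D's statement is false, so D is a liar.
With that fixed, E's statement is false, so E is a liar.
With that fixed, B's statement is true, so B is a truth-teller.
With that fixed, F's statement is false, so F is a liar.

A: liar, B: truth-teller, C: truth-teller, D: liar, E: liar, F: liar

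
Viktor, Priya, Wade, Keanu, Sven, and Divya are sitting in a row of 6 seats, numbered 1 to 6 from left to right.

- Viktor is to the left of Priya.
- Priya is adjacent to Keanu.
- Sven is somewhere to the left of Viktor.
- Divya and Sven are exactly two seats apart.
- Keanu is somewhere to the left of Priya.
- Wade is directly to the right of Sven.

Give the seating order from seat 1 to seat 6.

Sven, Wade, Divya, Viktor, Keanu, Priya

From clue 1: Viktor is in {1,2,3,4,5}.
From clues 1–2: Viktor is in {1,2,3,4}.
From clues 1–3: Viktor is in {2,3,4}.
From clues 1–5: Priya is in {5,6}.
From clues 1–6: Sven → seat 1, Wade → seat 2, Divya → seat 3, Viktor → seat 4, Keanu → seat 5, Priya → seat 6.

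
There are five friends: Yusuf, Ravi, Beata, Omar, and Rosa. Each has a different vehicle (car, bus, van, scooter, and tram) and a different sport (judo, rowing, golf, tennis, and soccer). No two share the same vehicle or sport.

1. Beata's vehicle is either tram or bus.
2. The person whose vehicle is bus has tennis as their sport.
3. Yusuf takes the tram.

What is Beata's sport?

tennis

With clues 1–3, golf, judo, rowing, and soccer are impossible for Beata's sport.
That leaves tennis.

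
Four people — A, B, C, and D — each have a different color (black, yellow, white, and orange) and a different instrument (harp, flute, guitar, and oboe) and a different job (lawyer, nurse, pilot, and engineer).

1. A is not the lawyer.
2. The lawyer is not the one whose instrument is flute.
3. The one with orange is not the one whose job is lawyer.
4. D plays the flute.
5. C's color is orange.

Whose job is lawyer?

B

Clue 1 rules out A for the one with job lawyer.
With clues 1–4, D is impossible for the one with job lawyer.
With clues 1–5, C is impossible for the one with job lawyer.
That leaves B.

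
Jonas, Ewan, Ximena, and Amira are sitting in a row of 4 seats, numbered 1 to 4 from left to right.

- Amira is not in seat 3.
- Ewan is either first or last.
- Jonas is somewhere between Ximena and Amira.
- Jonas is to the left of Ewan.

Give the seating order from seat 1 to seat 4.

From clue 1: Amira is in {1,2,4}.
From clues 1–2: Ewan is in {1,4}.
From clues 1–3: Jonas is in {2,3}.
From clues 1–4: Amira → seat 1, Jonas → seat 2, Ximena → seat 3, Ewan → seat 4.

Amira, Jonas, Ximena, Ewan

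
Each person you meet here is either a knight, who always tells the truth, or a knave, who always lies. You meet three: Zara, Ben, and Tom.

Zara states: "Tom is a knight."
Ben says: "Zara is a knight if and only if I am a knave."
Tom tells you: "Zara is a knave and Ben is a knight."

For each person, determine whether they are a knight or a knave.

Zara: knave, Ben: knave, Tom: knave

Consider Zara. Suppose Zara is a knight.
Then whichever role Ben has, Ben's statement has the wrong truth value — contradiction.
So Zara is a knave.
Consider Ben. Suppose Ben is a knight.
Then no assignment of the remaining roles makes every statement match its speaker's type — contradiction.
So Ben is a knave.
With that fixed, Tom's statement is false, so Tom is a knave.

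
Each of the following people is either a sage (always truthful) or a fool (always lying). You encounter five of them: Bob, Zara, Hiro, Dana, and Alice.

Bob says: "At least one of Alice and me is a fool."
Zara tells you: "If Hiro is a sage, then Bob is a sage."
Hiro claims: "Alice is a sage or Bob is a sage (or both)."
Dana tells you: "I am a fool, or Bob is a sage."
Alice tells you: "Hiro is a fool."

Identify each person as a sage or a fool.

Consider Bob. Suppose Bob is a fool.
Then Bob's own statement would have to be false, but it can't be — contradiction.
So Bob is a sage.
With that fixed, Zara's statement is true, so Zara is a sage.
With that fixed, Hiro's statement is true, so Hiro is a sage.
With that fixed, Dana's statement is true, so Dana is a sage.
With that fixed, Alice's statement is false, so Alice is a fool.

Bob: sage, Zara: sage, Hiro: sage, Dana: sage, Alice: fool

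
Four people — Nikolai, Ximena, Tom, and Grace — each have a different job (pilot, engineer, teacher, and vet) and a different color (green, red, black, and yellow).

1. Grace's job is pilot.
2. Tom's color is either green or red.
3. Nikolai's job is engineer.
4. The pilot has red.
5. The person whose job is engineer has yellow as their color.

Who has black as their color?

With clues 1–2, Tom is impossible for the one with color black.
With clues 1–4, Grace is impossible for the one with color black.
With clues 1–5, Nikolai is impossible for the one with color black.
That leaves Ximena.

Ximena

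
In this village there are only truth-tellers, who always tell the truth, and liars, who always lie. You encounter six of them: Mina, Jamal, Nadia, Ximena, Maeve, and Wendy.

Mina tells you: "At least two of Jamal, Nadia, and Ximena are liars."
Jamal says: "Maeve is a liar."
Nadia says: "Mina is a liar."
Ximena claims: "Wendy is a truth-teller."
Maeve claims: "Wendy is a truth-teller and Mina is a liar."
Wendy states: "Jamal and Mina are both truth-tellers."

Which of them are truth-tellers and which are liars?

Consider Mina. Suppose Mina is a truth-teller.
Then no assignment of the remaining roles makes every statement match its speaker's type — contradiction.
So Mina is a liar.
With that fixed, Nadia's statement is true, so Nadia is a truth-teller.
With that fixed, Wendy's statement is false, so Wendy is a liar.
With that fixed, Ximena's statement is false, so Ximena is a liar.
With that fixed, Maeve's statement is false, so Maeve is a liar.
With that fixed, Jamal's statement is true, so Jamal is a truth-teller.

Mina: liar, Jamal: truth-teller, Nadia: truth-teller, Ximena: liar, Maeve: liar, Wendy: liar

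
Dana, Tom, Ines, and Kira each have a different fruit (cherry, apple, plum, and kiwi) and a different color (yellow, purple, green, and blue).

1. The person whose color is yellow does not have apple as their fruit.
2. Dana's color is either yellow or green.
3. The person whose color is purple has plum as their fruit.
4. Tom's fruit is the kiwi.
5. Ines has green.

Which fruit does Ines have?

apple

With clues 1–4, kiwi is impossible for Ines's fruit.
With clues 1–5, cherry and plum are impossible for Ines's fruit.
That leaves apple.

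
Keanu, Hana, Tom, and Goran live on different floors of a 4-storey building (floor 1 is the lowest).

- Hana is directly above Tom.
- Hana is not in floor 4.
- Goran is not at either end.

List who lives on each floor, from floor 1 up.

Tom, Hana, Goran, Keanu

From clue 1: Hana is in {2,3,4}.
From clues 1–2: Hana is in {2,3}.
From clues 1–3: Tom → floor 1, Hana → floor 2, Goran → floor 3, Keanu → floor 4.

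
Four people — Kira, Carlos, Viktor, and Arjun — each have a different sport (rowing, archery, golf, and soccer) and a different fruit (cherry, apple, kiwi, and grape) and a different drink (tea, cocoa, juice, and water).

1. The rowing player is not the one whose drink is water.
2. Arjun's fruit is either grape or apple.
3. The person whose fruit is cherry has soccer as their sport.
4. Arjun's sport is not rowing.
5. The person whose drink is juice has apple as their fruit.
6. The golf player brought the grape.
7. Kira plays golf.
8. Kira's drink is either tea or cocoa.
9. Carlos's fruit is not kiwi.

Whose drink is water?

Carlos

With clues 1–7, Arjun is impossible for the one with drink water.
With clues 1–8, Kira is impossible for the one with drink water.
With clues 1–9, Viktor is impossible for the one with drink water.
That leaves Carlos.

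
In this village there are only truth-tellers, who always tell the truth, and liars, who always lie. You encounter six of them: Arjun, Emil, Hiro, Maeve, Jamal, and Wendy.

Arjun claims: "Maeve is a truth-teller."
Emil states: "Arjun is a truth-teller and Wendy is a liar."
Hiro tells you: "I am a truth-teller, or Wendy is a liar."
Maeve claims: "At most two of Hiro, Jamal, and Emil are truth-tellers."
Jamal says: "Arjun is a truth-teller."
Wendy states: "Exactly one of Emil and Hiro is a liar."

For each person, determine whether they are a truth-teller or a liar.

Arjun: truth-teller, Emil: liar, Hiro: truth-teller, Maeve: truth-teller, Jamal: truth-teller, Wendy: truth-teller

Consider Arjun. Suppose Arjun is a liar.
Then no assignment of the remaining roles makes every statement match its speaker's type — contradiction.
So Arjun is a truth-teller.
With that fixed, Jamal's statement is true, so Jamal is a truth-teller.
Consider Emil. Suppose Emil is a truth-teller.
Then no assignment of the remaining roles makes every statement match its speaker's type — contradiction.
So Emil is a liar.
With that fixed, Maeve's statement is true, so Maeve is a truth-teller.
Consider Hiro. Suppose Hiro is a liar.
Then no assignment of the remaining roles makes every statement match its speaker's type — contradiction.
So Hiro is a truth-teller.
With that fixed, Wendy's statement is true, so Wendy is a truth-teller.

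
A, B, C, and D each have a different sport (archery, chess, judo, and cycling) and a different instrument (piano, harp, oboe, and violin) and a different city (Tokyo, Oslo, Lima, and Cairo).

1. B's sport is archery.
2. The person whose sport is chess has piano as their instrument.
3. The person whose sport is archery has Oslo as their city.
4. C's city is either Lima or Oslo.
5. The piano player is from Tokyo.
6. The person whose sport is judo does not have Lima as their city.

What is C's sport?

cycling

Clue 1 rules out archery for C's sport.
With clues 1–5, chess is impossible for C's sport.
With clues 1–6, judo is impossible for C's sport.
That leaves cycling.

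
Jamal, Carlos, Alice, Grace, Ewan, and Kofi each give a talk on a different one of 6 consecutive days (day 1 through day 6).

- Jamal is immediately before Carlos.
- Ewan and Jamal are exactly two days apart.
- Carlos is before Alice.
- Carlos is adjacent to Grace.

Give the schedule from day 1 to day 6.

From clue 1: Jamal is in {1,2,3,4,5}.
From clues 1–3: Alice is in {4,5,6}.
From clues 1–4: Ewan → day 1, Kofi → day 2, Jamal → day 3, Carlos → day 4, Grace → day 5, Alice → day 6.

Ewan, Kofi, Jamal, Carlos, Grace, Alice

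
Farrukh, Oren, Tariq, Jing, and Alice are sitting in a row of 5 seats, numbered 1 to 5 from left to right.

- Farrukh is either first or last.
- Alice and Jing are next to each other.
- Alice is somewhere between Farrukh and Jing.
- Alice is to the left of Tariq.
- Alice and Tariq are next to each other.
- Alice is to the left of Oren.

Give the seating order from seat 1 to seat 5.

Jing, Alice, Tariq, Oren, Farrukh

From clue 1: Farrukh is in {1,5}.
From clues 1–5: Farrukh → seat 5.
From clues 1–6: Jing → seat 1, Alice → seat 2, Tariq → seat 3, Oren → seat 4.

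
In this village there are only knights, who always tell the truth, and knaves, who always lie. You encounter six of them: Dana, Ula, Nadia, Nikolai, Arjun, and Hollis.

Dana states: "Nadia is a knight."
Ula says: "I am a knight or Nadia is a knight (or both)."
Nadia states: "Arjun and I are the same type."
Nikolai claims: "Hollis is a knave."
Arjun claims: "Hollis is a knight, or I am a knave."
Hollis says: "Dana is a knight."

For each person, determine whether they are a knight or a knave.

Dana: knight, Ula: knight, Nadia: knight, Nikolai: knave, Arjun: knight, Hollis: knight

Consider Dana. Suppose Dana is a knave.
Then no assignment of the remaining roles makes every statement match its speaker's type — contradiction.
So Dana is a knight.
With that fixed, Hollis's statement is true, so Hollis is a knight.
With that fixed, Nikolai's statement is false, so Nikolai is a knave.
With that fixed, Arjun's statement is true, so Arjun is a knight.
Consider Ula. Suppose Ula is a knave.
Then no assignment of the remaining roles makes every statement match its speaker's type — contradiction.
So Ula is a knight.
Consider Nadia. Suppose Nadia is a knave.
Then Dana's statement comes out false, contradicting Dana being a knight.
So Nadia is a knight.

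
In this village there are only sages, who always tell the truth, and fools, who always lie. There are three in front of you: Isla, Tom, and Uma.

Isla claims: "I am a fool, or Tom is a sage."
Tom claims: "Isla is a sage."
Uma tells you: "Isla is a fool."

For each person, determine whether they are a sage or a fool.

Consider Isla. Suppose Isla is a fool.
Then Isla's own statement would have to be false, but it can't be — contradiction.
So Isla is a sage.
With that fixed, Tom's statement is true, so Tom is a sage.
With that fixed, Uma's statement is false, so Uma is a fool.

Isla: sage, Tom: sage, Uma: fool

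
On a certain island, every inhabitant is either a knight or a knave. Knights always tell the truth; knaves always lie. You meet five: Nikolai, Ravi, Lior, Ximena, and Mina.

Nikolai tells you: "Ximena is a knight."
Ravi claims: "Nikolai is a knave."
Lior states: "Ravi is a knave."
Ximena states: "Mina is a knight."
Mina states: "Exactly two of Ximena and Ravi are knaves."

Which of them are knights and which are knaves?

Consider Nikolai. Suppose Nikolai is a knight.
Then no assignment of the remaining roles makes every statement match its speaker's type — contradiction.
So Nikolai is a knave.
With that fixed, Ravi's statement is true, so Ravi is a knight.
With that fixed, Lior's statement is false, so Lior is a knave.
With that fixed, Mina's statement is false, so Mina is a knave.
With that fixed, Ximena's statement is false, so Ximena is a knave.

Nikolai: knave, Ravi: knight, Lior: knave, Ximena: knave, Mina: knave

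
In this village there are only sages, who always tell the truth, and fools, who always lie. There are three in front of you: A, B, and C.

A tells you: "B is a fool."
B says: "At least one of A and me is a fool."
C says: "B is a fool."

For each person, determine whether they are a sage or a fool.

Consider A. Suppose A is a sage.
Then whichever role B has, B's statement has the wrong truth value — contradiction.
So A is a fool.
With that fixed, B's statement is true, so B is a sage.
With that fixed, C's statement is false, so C is a fool.

A: fool, B: sage, C: fool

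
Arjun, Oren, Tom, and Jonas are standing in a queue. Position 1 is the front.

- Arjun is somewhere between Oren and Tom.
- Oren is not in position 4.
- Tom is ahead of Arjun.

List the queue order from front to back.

From clue 1: Arjun is in {2,3}.
From clues 1–3: Tom → position 1, Arjun → position 2, Oren → position 3, Jonas → position 4.

Tom, Arjun, Oren, Jonas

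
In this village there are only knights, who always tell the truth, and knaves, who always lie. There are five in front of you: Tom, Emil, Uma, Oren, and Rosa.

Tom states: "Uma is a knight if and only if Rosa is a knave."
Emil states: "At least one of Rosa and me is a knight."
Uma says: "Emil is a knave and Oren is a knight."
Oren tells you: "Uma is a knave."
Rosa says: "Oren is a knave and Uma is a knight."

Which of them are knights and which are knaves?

Consider Tom. Suppose Tom is a knight.
Then no assignment of the remaining roles makes every statement match its speaker's type — contradiction.
So Tom is a knave.
Consider Emil. Suppose Emil is a knave.
Then no assignment of the remaining roles makes every statement match its speaker's type — contradiction.
So Emil is a knight.
With that fixed, Uma's statement is false, so Uma is a knave.
With that fixed, Oren's statement is true, so Oren is a knight.
With that fixed, Rosa's statement is false, so Rosa is a knave.

Tom: knave, Emil: knight, Uma: knave, Oren: knight, Rosa: knave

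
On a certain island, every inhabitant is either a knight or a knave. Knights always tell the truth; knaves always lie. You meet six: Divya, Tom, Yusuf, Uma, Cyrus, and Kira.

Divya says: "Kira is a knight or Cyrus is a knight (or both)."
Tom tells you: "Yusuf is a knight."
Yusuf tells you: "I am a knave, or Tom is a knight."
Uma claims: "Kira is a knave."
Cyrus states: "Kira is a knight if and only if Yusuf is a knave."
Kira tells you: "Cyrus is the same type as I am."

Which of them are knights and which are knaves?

Divya: knight, Tom: knight, Yusuf: knight, Uma: knight, Cyrus: knight, Kira: knave

Consider Divya. Suppose Divya is a knave.
Then no assignment of the remaining roles makes every statement match its speaker's type — contradiction.
So Divya is a knight.
Consider Tom. Suppose Tom is a knave.
Then whichever role Yusuf has, Yusuf's statement has the wrong truth value — contradiction.
So Tom is a knight.
With that fixed, Yusuf's statement is true, so Yusuf is a knight.
Consider Uma. Suppose Uma is a knave.
Then no assignment of the remaining roles makes every statement match its speaker's type — contradiction.
So Uma is a knight.
Consider Cyrus. Suppose Cyrus is a knave.
Then whichever role Kira has, Kira's statement has the wrong truth value — contradiction.
So Cyrus is a knight.
Consider Kira. Suppose Kira is a knight.
Then Uma's statement comes out false, contradicting Uma being a knight.
So Kira is a knave.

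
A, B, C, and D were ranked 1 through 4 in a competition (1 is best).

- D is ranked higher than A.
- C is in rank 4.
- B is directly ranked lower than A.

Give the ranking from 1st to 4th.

D, A, B, C

From clue 1: A is in {2,3,4}.
From clues 1–2: C → rank 4.
From clues 1–3: D → rank 1, A → rank 2, B → rank 3.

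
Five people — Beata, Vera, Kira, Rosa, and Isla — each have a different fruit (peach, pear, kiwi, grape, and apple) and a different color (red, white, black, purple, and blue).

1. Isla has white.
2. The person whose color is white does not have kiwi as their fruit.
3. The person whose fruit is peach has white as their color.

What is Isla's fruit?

With clues 1–2, kiwi is impossible for Isla's fruit.
With clues 1–3, apple, grape, and pear are impossible for Isla's fruit.
That leaves peach.

peach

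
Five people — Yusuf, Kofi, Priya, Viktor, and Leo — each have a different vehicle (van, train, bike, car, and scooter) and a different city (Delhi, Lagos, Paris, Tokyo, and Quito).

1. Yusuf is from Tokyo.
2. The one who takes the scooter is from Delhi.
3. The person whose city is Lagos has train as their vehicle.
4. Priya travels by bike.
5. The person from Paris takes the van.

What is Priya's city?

Quito

Clue 1 rules out Tokyo for Priya's city.
With clues 1–4, Delhi and Lagos are impossible for Priya's city.
With clues 1–5, Paris is impossible for Priya's city.
That leaves Quito.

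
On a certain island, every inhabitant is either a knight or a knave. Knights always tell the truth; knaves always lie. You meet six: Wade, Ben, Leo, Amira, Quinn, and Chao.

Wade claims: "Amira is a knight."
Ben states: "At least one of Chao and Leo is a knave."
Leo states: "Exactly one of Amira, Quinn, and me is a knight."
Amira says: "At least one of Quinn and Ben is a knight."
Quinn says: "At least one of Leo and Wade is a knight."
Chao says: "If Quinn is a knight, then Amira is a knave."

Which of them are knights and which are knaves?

Consider Wade. Suppose Wade is a knave.
Then no assignment of the remaining roles makes every statement match its speaker's type — contradiction.
So Wade is a knight.
With that fixed, Quinn's statement is true, so Quinn is a knight.
With that fixed, Amira's statement is true, so Amira is a knight.
With that fixed, Chao's statement is false, so Chao is a knave.
With that fixed, Ben's statement is true, so Ben is a knight.
With that fixed, Leo's statement is false, so Leo is a knave.

Wade: knight, Ben: knight, Leo: knave, Amira: knight, Quinn: knight, Chao: knave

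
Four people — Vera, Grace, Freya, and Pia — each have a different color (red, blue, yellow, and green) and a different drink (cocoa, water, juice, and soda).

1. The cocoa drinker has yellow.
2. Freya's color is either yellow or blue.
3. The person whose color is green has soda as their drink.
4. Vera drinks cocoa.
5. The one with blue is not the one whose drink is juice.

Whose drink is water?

With clues 1–4, Vera is impossible for the one with drink water.
With clues 1–5, Grace and Pia are impossible for the one with drink water.
That leaves Freya.

Freya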